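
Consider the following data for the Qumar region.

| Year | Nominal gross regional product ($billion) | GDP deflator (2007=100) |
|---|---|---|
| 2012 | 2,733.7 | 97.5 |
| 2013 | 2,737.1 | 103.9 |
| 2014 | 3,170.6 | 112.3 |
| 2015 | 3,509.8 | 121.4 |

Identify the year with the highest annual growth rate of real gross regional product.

2014

2013: real = 2737.1/1.039 = 2634.36; growth vs 2012 (2803.79) = -6.04%.
2014: real = 3170.6/1.123 = 2823.33; growth vs 2013 (2634.36) = 7.17%.
2015: real = 3509.8/1.214 = 2891.10; growth vs 2014 (2823.33) = 2.40%.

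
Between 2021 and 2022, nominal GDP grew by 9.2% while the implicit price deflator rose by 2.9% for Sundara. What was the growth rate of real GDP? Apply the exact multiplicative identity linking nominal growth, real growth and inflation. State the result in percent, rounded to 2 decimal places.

(1 + g_nom) = (1 + g_real)(1 + π), so g_real = 1.0920 / 1.0290 − 1 = 0.06122.

6.12%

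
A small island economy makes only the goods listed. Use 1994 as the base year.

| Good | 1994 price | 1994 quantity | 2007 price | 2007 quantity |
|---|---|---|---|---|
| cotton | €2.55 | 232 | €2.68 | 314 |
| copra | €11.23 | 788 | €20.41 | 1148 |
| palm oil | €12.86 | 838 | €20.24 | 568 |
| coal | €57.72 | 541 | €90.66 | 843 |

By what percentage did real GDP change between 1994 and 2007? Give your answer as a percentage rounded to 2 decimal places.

Real GDP 1994 = Nominal GDP 1994 = 2.55·232 + 11.23·788 + 12.86·838 + 57.72·541 = 51444.04.
Real GDP 2007 (at 1994 prices) = 2.55·314 + 11.23·1148 + 12.86·568 + 57.72·843 = 69655.18.
Real growth = 69655.18/51444.04 − 1 = 0.3540.

35.40%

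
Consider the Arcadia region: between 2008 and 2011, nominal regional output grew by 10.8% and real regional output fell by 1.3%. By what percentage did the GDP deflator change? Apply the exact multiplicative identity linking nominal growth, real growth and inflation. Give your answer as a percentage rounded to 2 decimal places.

(1 + g_nom) = (1 + g_real)(1 + π), so π = 1.1080 / 0.9870 − 1 = 0.12259.

12.26%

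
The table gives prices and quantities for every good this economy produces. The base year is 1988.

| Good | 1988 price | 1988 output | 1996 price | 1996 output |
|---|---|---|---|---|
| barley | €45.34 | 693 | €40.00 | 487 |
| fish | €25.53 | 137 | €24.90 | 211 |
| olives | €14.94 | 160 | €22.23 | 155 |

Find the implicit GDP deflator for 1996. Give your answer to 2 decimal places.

94.62

Nominal GDP 1996 = 40.00·487 + 24.90·211 + 22.23·155 = 28179.55.
Real GDP 1996 (at 1988 prices) = 45.34·487 + 25.53·211 + 14.94·155 = 29783.11.
Deflator = Nominal/Real × 100 = 28179.55/29783.11 × 100 = 94.616.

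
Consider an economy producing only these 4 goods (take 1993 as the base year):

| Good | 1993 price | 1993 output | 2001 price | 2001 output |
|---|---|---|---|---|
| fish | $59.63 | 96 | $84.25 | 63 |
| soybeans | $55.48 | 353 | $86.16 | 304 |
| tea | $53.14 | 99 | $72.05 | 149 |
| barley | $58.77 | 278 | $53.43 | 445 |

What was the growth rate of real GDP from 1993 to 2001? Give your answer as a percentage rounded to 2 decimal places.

Real GDP 1993 = Nominal GDP 1993 = 59.63·96 + 55.48·353 + 53.14·99 + 58.77·278 = 46907.84.
Real GDP 2001 (at 1993 prices) = 59.63·63 + 55.48·304 + 53.14·149 + 58.77·445 = 54693.12.
Real growth = 54693.12/46907.84 − 1 = 0.1660.

16.60%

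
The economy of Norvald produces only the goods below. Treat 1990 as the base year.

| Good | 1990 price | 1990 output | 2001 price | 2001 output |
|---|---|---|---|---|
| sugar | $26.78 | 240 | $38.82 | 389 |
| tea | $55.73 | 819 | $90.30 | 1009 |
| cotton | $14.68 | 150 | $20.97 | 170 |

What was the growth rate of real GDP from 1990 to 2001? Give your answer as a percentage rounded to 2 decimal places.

27.40%

Real GDP 1990 = Nominal GDP 1990 = 26.78·240 + 55.73·819 + 14.68·150 = 54272.07.
Real GDP 2001 (at 1990 prices) = 26.78·389 + 55.73·1009 + 14.68·170 = 69144.59.
Real growth = 69144.59/54272.07 − 1 = 0.2740.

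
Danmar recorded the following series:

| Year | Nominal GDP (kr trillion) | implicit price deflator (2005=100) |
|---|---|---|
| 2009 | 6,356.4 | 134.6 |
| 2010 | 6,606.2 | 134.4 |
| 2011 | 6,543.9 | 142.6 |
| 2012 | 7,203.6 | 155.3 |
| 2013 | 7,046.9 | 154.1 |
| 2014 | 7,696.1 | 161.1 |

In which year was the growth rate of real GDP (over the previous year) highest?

2014

2010: real = 6606.2/1.344 = 4915.33; growth vs 2009 (4722.44) = 4.08%.
2011: real = 6543.9/1.426 = 4588.99; growth vs 2010 (4915.33) = -6.64%.
2012: real = 7203.6/1.553 = 4638.51; growth vs 2011 (4588.99) = 1.08%.
2013: real = 7046.9/1.541 = 4572.94; growth vs 2012 (4638.51) = -1.41%.
2014: real = 7696.1/1.611 = 4777.22; growth vs 2013 (4572.94) = 4.47%.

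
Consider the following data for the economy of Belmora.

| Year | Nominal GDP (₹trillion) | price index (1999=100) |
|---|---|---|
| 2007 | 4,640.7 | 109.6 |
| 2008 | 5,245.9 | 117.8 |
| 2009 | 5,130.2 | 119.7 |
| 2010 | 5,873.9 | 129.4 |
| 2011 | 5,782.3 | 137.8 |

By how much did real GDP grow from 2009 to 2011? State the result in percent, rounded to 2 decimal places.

Real GDP 2009 = 5130.2/1.197 = 4285.88.
Real GDP 2011 = 5782.3/1.378 = 4196.15.
Change = 4196.15/4285.88 − 1 = -0.0209.

-2.09%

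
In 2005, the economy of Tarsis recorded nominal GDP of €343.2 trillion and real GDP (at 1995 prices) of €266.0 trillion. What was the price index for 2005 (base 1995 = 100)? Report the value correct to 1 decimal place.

129.0

price index = (Nominal / Real) × 100 = 343.2 / 266.0 × 100 = 129.02.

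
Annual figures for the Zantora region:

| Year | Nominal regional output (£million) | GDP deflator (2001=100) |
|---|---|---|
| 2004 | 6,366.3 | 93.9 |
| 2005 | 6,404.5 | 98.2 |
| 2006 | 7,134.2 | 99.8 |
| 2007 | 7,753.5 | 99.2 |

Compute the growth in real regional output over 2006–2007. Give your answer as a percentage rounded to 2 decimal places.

Real regional output 2006 = 7134.2/0.998 = 7148.50.
Real regional output 2007 = 7753.5/0.992 = 7816.03.
Change = 7816.03/7148.50 − 1 = 0.0934.

9.34%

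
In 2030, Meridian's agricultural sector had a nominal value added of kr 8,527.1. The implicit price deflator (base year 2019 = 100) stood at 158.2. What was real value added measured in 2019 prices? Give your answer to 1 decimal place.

Real value added = Nominal / (implicit price deflator/100) = 8527.1 / 1.582 = 5390.08.

kr 5,390.1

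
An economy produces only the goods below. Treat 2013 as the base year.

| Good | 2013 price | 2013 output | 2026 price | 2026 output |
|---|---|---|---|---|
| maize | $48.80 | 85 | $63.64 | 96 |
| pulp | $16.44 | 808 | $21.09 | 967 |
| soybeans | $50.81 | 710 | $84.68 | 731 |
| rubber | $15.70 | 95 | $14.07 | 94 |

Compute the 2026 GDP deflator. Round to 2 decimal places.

Nominal GDP 2026 = 63.64·96 + 21.09·967 + 84.68·731 + 14.07·94 = 89727.13.
Real GDP 2026 (at 2013 prices) = 48.80·96 + 16.44·967 + 50.81·731 + 15.70·94 = 59200.19.
Deflator = Nominal/Real × 100 = 89727.13/59200.19 × 100 = 151.566.

151.57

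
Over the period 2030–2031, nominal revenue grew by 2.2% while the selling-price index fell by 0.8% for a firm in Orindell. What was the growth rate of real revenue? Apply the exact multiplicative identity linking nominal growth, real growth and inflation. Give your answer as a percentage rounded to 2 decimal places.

(1 + g_nom) = (1 + g_real)(1 + π), so g_real = 1.0220 / 0.9920 − 1 = 0.03024.

3.02%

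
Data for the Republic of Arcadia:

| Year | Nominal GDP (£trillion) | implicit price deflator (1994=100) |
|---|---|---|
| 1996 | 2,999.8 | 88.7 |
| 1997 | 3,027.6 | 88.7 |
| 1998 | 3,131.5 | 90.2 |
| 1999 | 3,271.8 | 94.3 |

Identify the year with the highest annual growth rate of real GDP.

1997: real = 3027.6/0.887 = 3413.30; growth vs 1996 (3381.96) = 0.93%.
1998: real = 3131.5/0.902 = 3471.73; growth vs 1997 (3413.30) = 1.71%.
1999: real = 3271.8/0.943 = 3469.57; growth vs 1998 (3471.73) = -0.06%.

1998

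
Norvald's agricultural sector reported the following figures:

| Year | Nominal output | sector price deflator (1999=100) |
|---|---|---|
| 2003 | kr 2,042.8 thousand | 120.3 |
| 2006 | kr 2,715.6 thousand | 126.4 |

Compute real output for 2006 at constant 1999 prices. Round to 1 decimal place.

Real output = Nominal / (sector price deflator/100) = 2715.6 / 1.264 = 2148.42.

kr 2,148.4 thousand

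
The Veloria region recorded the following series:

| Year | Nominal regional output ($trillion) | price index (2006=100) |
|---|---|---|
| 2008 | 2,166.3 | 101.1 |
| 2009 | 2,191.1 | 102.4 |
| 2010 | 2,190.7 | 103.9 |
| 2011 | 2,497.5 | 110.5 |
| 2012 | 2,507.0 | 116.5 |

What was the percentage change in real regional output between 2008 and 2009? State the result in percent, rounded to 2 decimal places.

-0.14%

Real regional output 2008 = 2166.3/1.011 = 2142.73.
Real regional output 2009 = 2191.1/1.024 = 2139.75.
Change = 2139.75/2142.73 − 1 = -0.0014.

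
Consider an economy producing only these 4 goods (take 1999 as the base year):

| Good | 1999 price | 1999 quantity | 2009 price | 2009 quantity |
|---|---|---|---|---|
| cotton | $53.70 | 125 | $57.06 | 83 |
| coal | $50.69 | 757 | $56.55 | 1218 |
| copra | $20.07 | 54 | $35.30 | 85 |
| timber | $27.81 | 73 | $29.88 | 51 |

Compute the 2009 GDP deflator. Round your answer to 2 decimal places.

112.72

Nominal GDP 2009 = 57.06·83 + 56.55·1218 + 35.30·85 + 29.88·51 = 78138.26.
Real GDP 2009 (at 1999 prices) = 53.70·83 + 50.69·1218 + 20.07·85 + 27.81·51 = 69321.78.
Deflator = Nominal/Real × 100 = 78138.26/69321.78 × 100 = 112.718.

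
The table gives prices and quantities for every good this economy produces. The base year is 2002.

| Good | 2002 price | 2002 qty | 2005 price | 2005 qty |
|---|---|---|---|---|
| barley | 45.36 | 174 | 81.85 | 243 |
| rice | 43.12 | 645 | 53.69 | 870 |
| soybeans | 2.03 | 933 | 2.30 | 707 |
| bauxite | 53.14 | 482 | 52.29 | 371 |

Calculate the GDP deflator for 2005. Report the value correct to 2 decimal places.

125.74

Nominal GDP 2005 = 81.85·243 + 53.69·870 + 2.30·707 + 52.29·371 = 87625.54.
Real GDP 2005 (at 2002 prices) = 45.36·243 + 43.12·870 + 2.03·707 + 53.14·371 = 69687.03.
Deflator = Nominal/Real × 100 = 87625.54/69687.03 × 100 = 125.742.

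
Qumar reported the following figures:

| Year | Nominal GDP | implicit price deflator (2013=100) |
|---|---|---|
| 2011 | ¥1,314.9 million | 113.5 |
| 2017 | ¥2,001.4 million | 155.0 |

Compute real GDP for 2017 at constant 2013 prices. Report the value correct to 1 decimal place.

¥1,291.2 million

Real GDP = Nominal / (implicit price deflator/100) = 2001.4 / 1.550 = 1291.23.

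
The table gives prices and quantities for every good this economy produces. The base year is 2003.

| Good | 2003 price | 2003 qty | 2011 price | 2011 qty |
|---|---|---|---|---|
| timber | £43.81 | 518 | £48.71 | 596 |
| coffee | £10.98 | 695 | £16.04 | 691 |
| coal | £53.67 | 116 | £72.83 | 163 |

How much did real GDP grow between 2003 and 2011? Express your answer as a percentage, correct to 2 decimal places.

16.13%

Real GDP 2003 = Nominal GDP 2003 = 43.81·518 + 10.98·695 + 53.67·116 = 36550.40.
Real GDP 2011 (at 2003 prices) = 43.81·596 + 10.98·691 + 53.67·163 = 42446.15.
Real growth = 42446.15/36550.40 − 1 = 0.1613.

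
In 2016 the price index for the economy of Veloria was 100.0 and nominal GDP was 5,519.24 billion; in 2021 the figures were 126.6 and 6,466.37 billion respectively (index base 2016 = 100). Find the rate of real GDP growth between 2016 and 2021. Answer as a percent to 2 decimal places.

-7.46%

Deflate each year: 2016 → 5519.24/1.000 = 5519.24; 2021 → 6466.37/1.266 = 5107.72.
So real GDP changed by 5107.72/5519.24 − 1 = -0.0746, i.e. -7.46%.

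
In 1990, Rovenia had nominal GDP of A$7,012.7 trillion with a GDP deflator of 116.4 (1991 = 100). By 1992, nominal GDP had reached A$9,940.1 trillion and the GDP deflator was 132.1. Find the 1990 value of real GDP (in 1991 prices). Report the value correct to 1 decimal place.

Real GDP = Nominal / (GDP deflator/100) = 7012.7 / 1.164 = 6024.66.

A$6,024.7 trillion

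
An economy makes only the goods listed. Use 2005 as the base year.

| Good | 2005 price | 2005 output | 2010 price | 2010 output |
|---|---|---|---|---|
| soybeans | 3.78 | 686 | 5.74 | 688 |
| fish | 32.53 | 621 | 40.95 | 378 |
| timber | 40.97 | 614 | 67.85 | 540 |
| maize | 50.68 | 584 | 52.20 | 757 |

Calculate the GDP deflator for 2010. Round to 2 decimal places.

126.79

Nominal GDP 2010 = 5.74·688 + 40.95·378 + 67.85·540 + 52.20·757 = 95582.62.
Real GDP 2010 (at 2005 prices) = 3.78·688 + 32.53·378 + 40.97·540 + 50.68·757 = 75385.54.
Deflator = Nominal/Real × 100 = 95582.62/75385.54 × 100 = 126.792.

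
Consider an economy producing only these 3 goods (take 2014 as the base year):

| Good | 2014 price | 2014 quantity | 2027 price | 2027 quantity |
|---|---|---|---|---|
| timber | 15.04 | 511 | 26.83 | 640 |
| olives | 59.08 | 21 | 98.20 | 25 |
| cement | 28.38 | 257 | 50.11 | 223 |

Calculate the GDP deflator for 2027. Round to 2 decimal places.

Nominal GDP 2027 = 26.83·640 + 98.20·25 + 50.11·223 = 30800.73.
Real GDP 2027 (at 2014 prices) = 15.04·640 + 59.08·25 + 28.38·223 = 17431.34.
Deflator = Nominal/Real × 100 = 30800.73/17431.34 × 100 = 176.697.

176.70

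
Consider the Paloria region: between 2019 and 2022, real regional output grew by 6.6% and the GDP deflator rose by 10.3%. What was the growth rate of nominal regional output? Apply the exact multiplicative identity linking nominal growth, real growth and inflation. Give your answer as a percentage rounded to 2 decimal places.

(1 + g_nom) = (1 + g_real)(1 + π) = 1.0660 × 1.1030 = 1.17580.

17.58%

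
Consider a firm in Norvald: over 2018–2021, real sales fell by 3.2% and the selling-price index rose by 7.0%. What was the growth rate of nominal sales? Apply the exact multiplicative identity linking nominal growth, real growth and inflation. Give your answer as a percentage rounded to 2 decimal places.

3.58%

(1 + g_nom) = (1 + g_real)(1 + π) = 0.9680 × 1.0700 = 1.03576.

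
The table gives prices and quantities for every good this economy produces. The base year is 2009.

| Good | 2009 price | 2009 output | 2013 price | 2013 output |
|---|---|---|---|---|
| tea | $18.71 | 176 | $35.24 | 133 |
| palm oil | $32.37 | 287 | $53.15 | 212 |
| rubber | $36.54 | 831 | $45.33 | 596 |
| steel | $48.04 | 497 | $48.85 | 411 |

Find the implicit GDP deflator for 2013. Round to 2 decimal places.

Nominal GDP 2013 = 35.24·133 + 53.15·212 + 45.33·596 + 48.85·411 = 63048.75.
Real GDP 2013 (at 2009 prices) = 18.71·133 + 32.37·212 + 36.54·596 + 48.04·411 = 50873.15.
Deflator = Nominal/Real × 100 = 63048.75/50873.15 × 100 = 123.933.

123.93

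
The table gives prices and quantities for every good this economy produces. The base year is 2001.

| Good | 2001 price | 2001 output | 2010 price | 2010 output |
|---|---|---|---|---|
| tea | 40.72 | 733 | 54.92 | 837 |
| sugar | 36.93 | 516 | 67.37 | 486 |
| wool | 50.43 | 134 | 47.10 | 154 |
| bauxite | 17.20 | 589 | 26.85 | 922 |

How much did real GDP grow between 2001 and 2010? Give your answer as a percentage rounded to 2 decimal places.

14.99%

Real GDP 2001 = Nominal GDP 2001 = 40.72·733 + 36.93·516 + 50.43·134 + 17.20·589 = 65792.06.
Real GDP 2010 (at 2001 prices) = 40.72·837 + 36.93·486 + 50.43·154 + 17.20·922 = 75655.24.
Real growth = 75655.24/65792.06 − 1 = 0.1499.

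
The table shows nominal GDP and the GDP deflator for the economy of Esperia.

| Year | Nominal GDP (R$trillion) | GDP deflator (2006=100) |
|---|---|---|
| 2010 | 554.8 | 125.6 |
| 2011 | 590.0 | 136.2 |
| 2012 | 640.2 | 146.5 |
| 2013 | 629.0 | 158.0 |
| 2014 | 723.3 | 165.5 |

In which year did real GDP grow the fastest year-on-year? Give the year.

2011: real = 590.0/1.362 = 433.19; growth vs 2010 (441.72) = -1.93%.
2012: real = 640.2/1.465 = 437.00; growth vs 2011 (433.19) = 0.88%.
2013: real = 629.0/1.580 = 398.10; growth vs 2012 (437.00) = -8.90%.
2014: real = 723.3/1.655 = 437.04; growth vs 2013 (398.10) = 9.78%.

2014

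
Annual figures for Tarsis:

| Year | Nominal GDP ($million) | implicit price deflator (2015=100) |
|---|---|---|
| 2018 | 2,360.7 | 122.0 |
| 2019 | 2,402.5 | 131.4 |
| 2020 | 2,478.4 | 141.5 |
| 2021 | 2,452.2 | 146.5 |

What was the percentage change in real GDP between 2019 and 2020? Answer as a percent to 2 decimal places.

-4.20%

Real GDP 2019 = 2402.5/1.314 = 1828.39.
Real GDP 2020 = 2478.4/1.415 = 1751.52.
Change = 1751.52/1828.39 − 1 = -0.0420.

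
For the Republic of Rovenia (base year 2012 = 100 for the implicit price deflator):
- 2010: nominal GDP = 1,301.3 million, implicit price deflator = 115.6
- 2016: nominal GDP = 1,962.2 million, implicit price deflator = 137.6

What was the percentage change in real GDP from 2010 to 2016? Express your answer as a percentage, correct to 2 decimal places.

Deflate each year: 2010 → 1301.3/1.156 = 1125.69; 2016 → 1962.2/1.376 = 1426.02.
So real GDP changed by 1426.02/1125.69 − 1 = 0.2668, i.e. 26.68%.

26.68%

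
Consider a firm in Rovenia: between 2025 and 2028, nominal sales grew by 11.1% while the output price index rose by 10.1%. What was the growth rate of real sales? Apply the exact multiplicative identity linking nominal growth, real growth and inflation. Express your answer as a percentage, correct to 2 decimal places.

(1 + g_nom) = (1 + g_real)(1 + π), so g_real = 1.1110 / 1.1010 − 1 = 0.00908.

0.91%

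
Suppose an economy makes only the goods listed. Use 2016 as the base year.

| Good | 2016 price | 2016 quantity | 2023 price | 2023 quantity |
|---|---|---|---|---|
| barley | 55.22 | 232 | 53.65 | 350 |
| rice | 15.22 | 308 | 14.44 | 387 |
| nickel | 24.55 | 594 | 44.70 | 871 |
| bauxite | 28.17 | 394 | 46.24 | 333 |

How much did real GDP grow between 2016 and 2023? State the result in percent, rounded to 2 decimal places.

29.64%

Real GDP 2016 = Nominal GDP 2016 = 55.22·232 + 15.22·308 + 24.55·594 + 28.17·394 = 43180.48.
Real GDP 2023 (at 2016 prices) = 55.22·350 + 15.22·387 + 24.55·871 + 28.17·333 = 55980.80.
Real growth = 55980.80/43180.48 − 1 = 0.2964.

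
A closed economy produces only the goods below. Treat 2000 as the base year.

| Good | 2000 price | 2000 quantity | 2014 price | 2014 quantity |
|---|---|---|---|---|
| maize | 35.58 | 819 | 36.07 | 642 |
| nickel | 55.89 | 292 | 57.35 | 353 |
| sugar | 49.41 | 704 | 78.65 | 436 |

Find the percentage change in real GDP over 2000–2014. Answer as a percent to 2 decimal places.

Real GDP 2000 = Nominal GDP 2000 = 35.58·819 + 55.89·292 + 49.41·704 = 80244.54.
Real GDP 2014 (at 2000 prices) = 35.58·642 + 55.89·353 + 49.41·436 = 64114.29.
Real growth = 64114.29/80244.54 − 1 = -0.2010.

-20.10%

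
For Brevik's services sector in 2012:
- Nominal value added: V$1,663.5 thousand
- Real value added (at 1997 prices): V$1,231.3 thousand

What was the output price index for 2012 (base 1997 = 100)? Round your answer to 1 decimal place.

135.1

output price index = (Nominal / Real) × 100 = 1663.5 / 1231.3 × 100 = 135.10.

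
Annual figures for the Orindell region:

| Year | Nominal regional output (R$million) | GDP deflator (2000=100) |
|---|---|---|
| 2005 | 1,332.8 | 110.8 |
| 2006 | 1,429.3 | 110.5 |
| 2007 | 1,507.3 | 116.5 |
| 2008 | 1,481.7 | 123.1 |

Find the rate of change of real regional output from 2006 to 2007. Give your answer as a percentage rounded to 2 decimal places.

0.03%

Real regional output 2006 = 1429.3/1.105 = 1293.48.
Real regional output 2007 = 1507.3/1.165 = 1293.82.
Change = 1293.82/1293.48 − 1 = 0.0003.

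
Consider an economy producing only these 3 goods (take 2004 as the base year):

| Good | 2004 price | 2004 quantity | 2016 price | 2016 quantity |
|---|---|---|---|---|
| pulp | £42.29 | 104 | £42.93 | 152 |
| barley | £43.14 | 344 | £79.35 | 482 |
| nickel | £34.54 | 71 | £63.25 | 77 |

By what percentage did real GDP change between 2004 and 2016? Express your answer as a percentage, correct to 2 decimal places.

Real GDP 2004 = Nominal GDP 2004 = 42.29·104 + 43.14·344 + 34.54·71 = 21690.66.
Real GDP 2016 (at 2004 prices) = 42.29·152 + 43.14·482 + 34.54·77 = 29881.14.
Real growth = 29881.14/21690.66 − 1 = 0.3776.

37.76%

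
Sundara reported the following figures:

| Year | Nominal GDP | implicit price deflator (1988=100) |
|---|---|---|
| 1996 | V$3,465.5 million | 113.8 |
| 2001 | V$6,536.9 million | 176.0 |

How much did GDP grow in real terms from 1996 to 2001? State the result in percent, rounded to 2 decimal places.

Deflate each year: 1996 → 3465.5/1.138 = 3045.25; 2001 → 6536.9/1.760 = 3714.15.
So real GDP changed by 3714.15/3045.25 − 1 = 0.2197, i.e. 21.97%.

21.97%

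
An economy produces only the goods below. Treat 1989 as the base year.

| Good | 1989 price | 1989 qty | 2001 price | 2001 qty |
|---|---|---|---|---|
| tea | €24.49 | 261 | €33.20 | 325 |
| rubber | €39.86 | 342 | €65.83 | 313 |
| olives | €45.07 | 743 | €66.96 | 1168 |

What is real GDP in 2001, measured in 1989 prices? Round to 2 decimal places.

Real GDP 2001 = Σ (p_1989 × q_2001) = 24.49·325 + 39.86·313 + 45.07·1168 = 73077.19.

€73077.19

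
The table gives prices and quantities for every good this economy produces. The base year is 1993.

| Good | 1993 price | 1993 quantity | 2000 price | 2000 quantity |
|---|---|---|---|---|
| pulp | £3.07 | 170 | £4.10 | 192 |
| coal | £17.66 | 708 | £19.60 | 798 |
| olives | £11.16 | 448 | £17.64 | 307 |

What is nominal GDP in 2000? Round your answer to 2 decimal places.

£21843.48

Nominal GDP 2000 = Σ (p_2000 × q_2000) = 4.10·192 + 19.60·798 + 17.64·307 = 21843.48.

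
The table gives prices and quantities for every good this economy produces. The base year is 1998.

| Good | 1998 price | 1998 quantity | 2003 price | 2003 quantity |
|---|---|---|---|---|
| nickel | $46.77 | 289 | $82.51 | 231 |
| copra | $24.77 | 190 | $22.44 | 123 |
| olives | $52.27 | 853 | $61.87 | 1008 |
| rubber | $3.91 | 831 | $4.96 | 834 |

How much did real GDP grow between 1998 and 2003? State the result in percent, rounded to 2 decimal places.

5.66%

Real GDP 1998 = Nominal GDP 1998 = 46.77·289 + 24.77·190 + 52.27·853 + 3.91·831 = 66058.35.
Real GDP 2003 (at 1998 prices) = 46.77·231 + 24.77·123 + 52.27·1008 + 3.91·834 = 69799.68.
Real growth = 69799.68/66058.35 − 1 = 0.0566.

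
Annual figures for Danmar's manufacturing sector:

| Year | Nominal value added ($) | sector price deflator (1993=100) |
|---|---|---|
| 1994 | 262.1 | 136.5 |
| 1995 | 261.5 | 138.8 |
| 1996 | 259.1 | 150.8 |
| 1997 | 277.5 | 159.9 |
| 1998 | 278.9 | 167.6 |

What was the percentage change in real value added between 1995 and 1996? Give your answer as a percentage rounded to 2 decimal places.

Real value added 1995 = 261.5/1.388 = 188.40.
Real value added 1996 = 259.1/1.508 = 171.82.
Change = 171.82/188.40 − 1 = -0.0880.

-8.80%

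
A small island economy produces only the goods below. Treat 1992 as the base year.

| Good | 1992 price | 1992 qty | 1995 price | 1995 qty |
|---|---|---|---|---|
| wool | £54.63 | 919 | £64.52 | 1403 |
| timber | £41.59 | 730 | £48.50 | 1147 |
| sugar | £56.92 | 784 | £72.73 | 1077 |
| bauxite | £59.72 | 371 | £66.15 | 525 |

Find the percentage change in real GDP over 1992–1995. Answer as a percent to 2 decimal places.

Real GDP 1992 = Nominal GDP 1992 = 54.63·919 + 41.59·730 + 56.92·784 + 59.72·371 = 147347.07.
Real GDP 1995 (at 1992 prices) = 54.63·1403 + 41.59·1147 + 56.92·1077 + 59.72·525 = 217005.46.
Real growth = 217005.46/147347.07 − 1 = 0.4728.

47.28%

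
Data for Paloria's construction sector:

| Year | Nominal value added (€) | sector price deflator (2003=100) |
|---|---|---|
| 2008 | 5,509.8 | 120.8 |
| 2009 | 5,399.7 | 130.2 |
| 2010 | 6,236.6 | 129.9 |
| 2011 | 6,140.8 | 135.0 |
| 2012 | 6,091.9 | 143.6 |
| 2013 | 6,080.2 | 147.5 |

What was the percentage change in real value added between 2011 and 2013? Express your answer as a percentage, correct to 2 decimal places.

Real value added 2011 = 6140.8/1.350 = 4548.74.
Real value added 2013 = 6080.2/1.475 = 4122.17.
Change = 4122.17/4548.74 − 1 = -0.0938.

-9.38%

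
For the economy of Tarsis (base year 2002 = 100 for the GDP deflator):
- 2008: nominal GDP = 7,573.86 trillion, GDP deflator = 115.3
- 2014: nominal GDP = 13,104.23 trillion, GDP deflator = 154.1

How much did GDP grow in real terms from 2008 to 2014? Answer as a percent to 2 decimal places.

29.46%

Real GDP 2008 = 7573.86 / 1.153 = 6568.83.
Real GDP 2014 = 13104.23 / 1.541 = 8503.72.
Real growth = 8503.72 / 6568.83 − 1 = 0.2946.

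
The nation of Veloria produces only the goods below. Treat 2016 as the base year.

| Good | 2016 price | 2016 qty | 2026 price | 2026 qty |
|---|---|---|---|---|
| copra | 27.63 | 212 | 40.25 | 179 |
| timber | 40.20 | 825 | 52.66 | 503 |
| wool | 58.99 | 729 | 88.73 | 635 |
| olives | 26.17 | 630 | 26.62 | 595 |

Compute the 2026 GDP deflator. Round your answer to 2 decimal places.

135.40

Nominal GDP 2026 = 40.25·179 + 52.66·503 + 88.73·635 + 26.62·595 = 105875.18.
Real GDP 2026 (at 2016 prices) = 27.63·179 + 40.20·503 + 58.99·635 + 26.17·595 = 78196.17.
Deflator = Nominal/Real × 100 = 105875.18/78196.17 × 100 = 135.397.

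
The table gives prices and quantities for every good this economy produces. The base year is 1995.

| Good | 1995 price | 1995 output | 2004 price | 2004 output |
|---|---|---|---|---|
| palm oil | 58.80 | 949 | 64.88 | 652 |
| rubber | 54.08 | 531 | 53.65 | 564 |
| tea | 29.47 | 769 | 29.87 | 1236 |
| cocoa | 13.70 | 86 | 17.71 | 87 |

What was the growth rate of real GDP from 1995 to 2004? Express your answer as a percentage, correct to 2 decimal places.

Real GDP 1995 = Nominal GDP 1995 = 58.80·949 + 54.08·531 + 29.47·769 + 13.70·86 = 108358.31.
Real GDP 2004 (at 1995 prices) = 58.80·652 + 54.08·564 + 29.47·1236 + 13.70·87 = 106455.54.
Real growth = 106455.54/108358.31 − 1 = -0.0176.

-1.76%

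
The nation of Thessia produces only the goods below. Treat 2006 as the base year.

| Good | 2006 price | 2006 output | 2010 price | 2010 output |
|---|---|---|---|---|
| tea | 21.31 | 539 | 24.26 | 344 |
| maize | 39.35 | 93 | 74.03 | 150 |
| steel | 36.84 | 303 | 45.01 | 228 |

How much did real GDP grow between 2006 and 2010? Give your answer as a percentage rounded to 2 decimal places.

-17.77%

Real GDP 2006 = Nominal GDP 2006 = 21.31·539 + 39.35·93 + 36.84·303 = 26308.16.
Real GDP 2010 (at 2006 prices) = 21.31·344 + 39.35·150 + 36.84·228 = 21632.66.
Real growth = 21632.66/26308.16 − 1 = -0.1777.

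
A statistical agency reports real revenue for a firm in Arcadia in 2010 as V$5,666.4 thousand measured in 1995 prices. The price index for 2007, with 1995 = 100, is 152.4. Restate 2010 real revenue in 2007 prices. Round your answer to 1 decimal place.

Real revenue in 2007 prices = Real revenue in 1995 prices × (P_2007/P_1995) = 5666.4 × 1.524 = 8635.59.

V$8,635.6 thousand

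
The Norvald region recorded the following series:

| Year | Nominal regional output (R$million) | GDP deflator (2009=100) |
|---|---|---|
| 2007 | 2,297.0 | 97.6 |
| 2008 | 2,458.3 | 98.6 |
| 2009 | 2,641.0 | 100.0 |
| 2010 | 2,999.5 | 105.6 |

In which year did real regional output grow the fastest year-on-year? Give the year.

2008: real = 2458.3/0.986 = 2493.20; growth vs 2007 (2353.48) = 5.94%.
2009: real = 2641.0/1.000 = 2641.00; growth vs 2008 (2493.20) = 5.93%.
2010: real = 2999.5/1.056 = 2840.44; growth vs 2009 (2641.00) = 7.55%.

2010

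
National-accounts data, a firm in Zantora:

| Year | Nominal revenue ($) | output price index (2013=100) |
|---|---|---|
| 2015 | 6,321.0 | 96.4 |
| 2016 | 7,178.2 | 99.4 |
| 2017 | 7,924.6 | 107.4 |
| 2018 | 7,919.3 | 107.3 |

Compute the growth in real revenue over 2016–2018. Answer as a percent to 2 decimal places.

2.20%

Real revenue 2016 = 7178.2/0.994 = 7221.53.
Real revenue 2018 = 7919.3/1.073 = 7380.52.
Change = 7380.52/7221.53 − 1 = 0.0220.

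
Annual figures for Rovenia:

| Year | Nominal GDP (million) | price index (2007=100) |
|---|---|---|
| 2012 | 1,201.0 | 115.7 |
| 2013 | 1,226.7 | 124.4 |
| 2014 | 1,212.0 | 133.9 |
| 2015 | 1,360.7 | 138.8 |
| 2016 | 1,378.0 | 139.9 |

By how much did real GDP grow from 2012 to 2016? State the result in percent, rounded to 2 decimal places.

Real GDP 2012 = 1201.0/1.157 = 1038.03.
Real GDP 2016 = 1378.0/1.399 = 984.99.
Change = 984.99/1038.03 − 1 = -0.0511.

-5.11%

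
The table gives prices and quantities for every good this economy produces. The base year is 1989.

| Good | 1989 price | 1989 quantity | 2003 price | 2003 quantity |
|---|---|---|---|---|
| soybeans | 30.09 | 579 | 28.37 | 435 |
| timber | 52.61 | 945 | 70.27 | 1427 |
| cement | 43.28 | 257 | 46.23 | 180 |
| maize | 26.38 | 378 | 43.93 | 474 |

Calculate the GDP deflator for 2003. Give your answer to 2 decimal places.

Nominal GDP 2003 = 28.37·435 + 70.27·1427 + 46.23·180 + 43.93·474 = 141760.46.
Real GDP 2003 (at 1989 prices) = 30.09·435 + 52.61·1427 + 43.28·180 + 26.38·474 = 108458.14.
Deflator = Nominal/Real × 100 = 141760.46/108458.14 × 100 = 130.705.

130.71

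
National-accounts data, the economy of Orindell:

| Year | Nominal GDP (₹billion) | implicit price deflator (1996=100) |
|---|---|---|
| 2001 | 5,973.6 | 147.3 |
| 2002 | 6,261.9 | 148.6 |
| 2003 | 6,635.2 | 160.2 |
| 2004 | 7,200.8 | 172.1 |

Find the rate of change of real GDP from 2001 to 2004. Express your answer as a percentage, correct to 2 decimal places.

Real GDP 2001 = 5973.6/1.473 = 4055.40.
Real GDP 2004 = 7200.8/1.721 = 4184.08.
Change = 4184.08/4055.40 − 1 = 0.0317.

3.17%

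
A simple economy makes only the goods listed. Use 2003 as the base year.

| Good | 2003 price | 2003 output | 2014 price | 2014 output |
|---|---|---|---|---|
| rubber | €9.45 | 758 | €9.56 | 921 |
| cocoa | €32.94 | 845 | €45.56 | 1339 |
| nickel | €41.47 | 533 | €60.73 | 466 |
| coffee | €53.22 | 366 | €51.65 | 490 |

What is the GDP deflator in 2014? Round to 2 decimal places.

Nominal GDP 2014 = 9.56·921 + 45.56·1339 + 60.73·466 + 51.65·490 = 123418.28.
Real GDP 2014 (at 2003 prices) = 9.45·921 + 32.94·1339 + 41.47·466 + 53.22·490 = 98212.93.
Deflator = Nominal/Real × 100 = 123418.28/98212.93 × 100 = 125.664.

125.66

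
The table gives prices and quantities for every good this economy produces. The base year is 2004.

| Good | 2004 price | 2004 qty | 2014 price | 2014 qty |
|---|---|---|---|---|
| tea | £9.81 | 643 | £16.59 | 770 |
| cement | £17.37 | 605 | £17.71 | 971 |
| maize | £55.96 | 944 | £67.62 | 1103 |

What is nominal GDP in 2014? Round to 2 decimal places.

Nominal GDP 2014 = Σ (p_2014 × q_2014) = 16.59·770 + 17.71·971 + 67.62·1103 = 104555.57.

£104555.57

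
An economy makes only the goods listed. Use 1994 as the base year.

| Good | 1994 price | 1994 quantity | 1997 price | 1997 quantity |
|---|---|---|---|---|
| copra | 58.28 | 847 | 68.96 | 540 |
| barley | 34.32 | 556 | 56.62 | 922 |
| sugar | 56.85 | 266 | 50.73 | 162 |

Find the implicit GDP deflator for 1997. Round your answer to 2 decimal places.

Nominal GDP 1997 = 68.96·540 + 56.62·922 + 50.73·162 = 97660.30.
Real GDP 1997 (at 1994 prices) = 58.28·540 + 34.32·922 + 56.85·162 = 72323.94.
Deflator = Nominal/Real × 100 = 97660.30/72323.94 × 100 = 135.032.

135.03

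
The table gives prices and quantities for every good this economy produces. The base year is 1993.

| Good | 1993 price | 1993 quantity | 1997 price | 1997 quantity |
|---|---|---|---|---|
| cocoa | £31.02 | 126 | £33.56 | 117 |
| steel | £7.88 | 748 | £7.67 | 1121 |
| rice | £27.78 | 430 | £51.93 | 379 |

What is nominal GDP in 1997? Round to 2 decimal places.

£32206.06

Nominal GDP 1997 = Σ (p_1997 × q_1997) = 33.56·117 + 7.67·1121 + 51.93·379 = 32206.06.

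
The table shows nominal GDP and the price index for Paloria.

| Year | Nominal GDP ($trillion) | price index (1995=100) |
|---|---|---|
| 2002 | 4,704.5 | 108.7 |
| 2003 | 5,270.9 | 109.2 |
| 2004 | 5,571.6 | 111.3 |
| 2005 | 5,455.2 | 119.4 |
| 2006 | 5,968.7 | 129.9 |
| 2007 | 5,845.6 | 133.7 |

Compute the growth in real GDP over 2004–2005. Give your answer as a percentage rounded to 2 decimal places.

Real GDP 2004 = 5571.6/1.113 = 5005.93.
Real GDP 2005 = 5455.2/1.194 = 4568.84.
Change = 4568.84/5005.93 − 1 = -0.0873.

-8.73%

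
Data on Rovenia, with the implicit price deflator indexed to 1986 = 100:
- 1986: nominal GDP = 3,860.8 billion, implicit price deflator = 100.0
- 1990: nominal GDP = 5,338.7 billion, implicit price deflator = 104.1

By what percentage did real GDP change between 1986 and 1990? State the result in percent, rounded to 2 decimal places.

32.83%

Deflate each year: 1986 → 3860.8/1.000 = 3860.80; 1990 → 5338.7/1.041 = 5128.43.
So real GDP changed by 5128.43/3860.80 − 1 = 0.3283, i.e. 32.83%.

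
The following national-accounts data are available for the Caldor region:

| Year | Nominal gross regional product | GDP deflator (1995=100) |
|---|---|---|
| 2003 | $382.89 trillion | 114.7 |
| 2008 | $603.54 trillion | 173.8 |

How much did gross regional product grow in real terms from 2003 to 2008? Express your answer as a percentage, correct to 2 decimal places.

4.03%

Real gross regional product 2003 = 382.89 / 1.147 = 333.82.
Real gross regional product 2008 = 603.54 / 1.738 = 347.26.
Real growth = 347.26 / 333.82 − 1 = 0.0403.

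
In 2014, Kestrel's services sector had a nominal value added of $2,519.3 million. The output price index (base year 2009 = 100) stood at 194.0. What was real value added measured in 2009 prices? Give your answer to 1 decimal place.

Real value added = Nominal / (output price index/100) = 2519.3 / 1.940 = 1298.61.

$1,298.6 million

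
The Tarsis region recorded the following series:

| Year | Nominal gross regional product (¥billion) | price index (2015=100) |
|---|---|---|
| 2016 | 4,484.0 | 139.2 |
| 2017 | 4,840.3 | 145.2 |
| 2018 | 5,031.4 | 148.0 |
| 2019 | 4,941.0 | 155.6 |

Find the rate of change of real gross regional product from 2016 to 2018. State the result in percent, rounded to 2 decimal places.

5.54%

Real gross regional product 2016 = 4484.0/1.392 = 3221.26.
Real gross regional product 2018 = 5031.4/1.480 = 3399.59.
Change = 3399.59/3221.26 − 1 = 0.0554.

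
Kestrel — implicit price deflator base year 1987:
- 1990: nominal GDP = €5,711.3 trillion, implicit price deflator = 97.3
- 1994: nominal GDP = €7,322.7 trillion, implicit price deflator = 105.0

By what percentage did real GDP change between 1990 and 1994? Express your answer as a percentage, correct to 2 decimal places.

18.81%

Real GDP 1990 = 5711.3 / 0.973 = 5869.78.
Real GDP 1994 = 7322.7 / 1.050 = 6974.00.
Real growth = 6974.00 / 5869.78 − 1 = 0.1881.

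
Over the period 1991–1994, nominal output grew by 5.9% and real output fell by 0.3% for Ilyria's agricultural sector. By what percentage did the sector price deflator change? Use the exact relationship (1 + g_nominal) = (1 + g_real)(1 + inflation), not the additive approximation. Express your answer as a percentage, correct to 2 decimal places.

6.22%

(1 + g_nom) = (1 + g_real)(1 + π), so π = 1.0590 / 0.9970 − 1 = 0.06219.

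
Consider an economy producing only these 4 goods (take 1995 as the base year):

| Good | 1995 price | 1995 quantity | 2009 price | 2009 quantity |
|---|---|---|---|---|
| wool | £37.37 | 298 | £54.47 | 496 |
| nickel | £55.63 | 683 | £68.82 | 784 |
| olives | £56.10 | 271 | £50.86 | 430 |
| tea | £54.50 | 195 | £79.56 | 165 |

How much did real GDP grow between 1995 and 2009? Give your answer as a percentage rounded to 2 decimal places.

27.08%

Real GDP 1995 = Nominal GDP 1995 = 37.37·298 + 55.63·683 + 56.10·271 + 54.50·195 = 74962.15.
Real GDP 2009 (at 1995 prices) = 37.37·496 + 55.63·784 + 56.10·430 + 54.50·165 = 95264.94.
Real growth = 95264.94/74962.15 − 1 = 0.2708.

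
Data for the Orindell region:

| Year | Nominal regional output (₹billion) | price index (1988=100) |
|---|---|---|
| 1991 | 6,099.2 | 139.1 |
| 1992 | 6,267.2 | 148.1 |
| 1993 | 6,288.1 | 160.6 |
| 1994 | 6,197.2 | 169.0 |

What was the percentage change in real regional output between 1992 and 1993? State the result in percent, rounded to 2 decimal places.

Real regional output 1992 = 6267.2/1.481 = 4231.74.
Real regional output 1993 = 6288.1/1.606 = 3915.38.
Change = 3915.38/4231.74 − 1 = -0.0748.

-7.48%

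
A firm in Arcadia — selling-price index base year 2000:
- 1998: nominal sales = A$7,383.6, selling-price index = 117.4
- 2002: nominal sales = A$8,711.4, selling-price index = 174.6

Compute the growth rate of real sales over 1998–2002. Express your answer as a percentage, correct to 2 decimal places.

Real sales 1998 = 7383.6 / 1.174 = 6289.27.
Real sales 2002 = 8711.4 / 1.746 = 4989.35.
Real growth = 4989.35 / 6289.27 − 1 = -0.2067.

-20.67%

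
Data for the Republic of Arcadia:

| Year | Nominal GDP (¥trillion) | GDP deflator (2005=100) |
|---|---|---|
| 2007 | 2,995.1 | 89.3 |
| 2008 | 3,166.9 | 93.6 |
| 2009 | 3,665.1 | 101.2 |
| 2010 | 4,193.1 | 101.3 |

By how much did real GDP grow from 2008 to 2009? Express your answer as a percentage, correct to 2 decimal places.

Real GDP 2008 = 3166.9/0.936 = 3383.44.
Real GDP 2009 = 3665.1/1.012 = 3621.64.
Change = 3621.64/3383.44 − 1 = 0.0704.

7.04%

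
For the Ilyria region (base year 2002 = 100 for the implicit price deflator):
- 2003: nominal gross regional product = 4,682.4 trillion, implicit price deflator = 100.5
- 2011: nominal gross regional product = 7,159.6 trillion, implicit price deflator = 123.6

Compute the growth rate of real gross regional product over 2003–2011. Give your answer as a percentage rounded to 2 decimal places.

24.33%

Deflate each year: 2003 → 4682.4/1.005 = 4659.10; 2011 → 7159.6/1.236 = 5792.56.
So real gross regional product changed by 5792.56/4659.10 − 1 = 0.2433, i.e. 24.33%.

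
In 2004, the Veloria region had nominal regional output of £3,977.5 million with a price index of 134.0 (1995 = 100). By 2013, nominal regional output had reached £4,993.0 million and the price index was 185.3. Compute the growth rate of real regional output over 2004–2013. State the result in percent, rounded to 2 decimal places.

Real regional output 2004 = 3977.5 / 1.340 = 2968.28.
Real regional output 2013 = 4993.0 / 1.853 = 2694.55.
Real growth = 2694.55 / 2968.28 − 1 = -0.0922.

-9.22%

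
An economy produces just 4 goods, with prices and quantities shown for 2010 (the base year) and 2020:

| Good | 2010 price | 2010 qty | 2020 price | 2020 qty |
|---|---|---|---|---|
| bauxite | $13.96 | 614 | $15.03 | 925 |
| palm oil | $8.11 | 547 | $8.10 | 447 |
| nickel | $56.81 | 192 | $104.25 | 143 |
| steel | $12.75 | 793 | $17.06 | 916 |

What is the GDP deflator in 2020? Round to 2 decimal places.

Nominal GDP 2020 = 15.03·925 + 8.10·447 + 104.25·143 + 17.06·916 = 48058.16.
Real GDP 2020 (at 2010 prices) = 13.96·925 + 8.11·447 + 56.81·143 + 12.75·916 = 36341.00.
Deflator = Nominal/Real × 100 = 48058.16/36341.00 × 100 = 132.242.

132.24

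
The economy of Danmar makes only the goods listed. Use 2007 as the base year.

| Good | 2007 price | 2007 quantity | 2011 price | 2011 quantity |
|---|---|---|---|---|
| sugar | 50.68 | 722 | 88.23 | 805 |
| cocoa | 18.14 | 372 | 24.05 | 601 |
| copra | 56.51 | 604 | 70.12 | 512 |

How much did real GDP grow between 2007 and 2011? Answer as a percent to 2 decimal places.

4.08%

Real GDP 2007 = Nominal GDP 2007 = 50.68·722 + 18.14·372 + 56.51·604 = 77471.08.
Real GDP 2011 (at 2007 prices) = 50.68·805 + 18.14·601 + 56.51·512 = 80632.66.
Real growth = 80632.66/77471.08 − 1 = 0.0408.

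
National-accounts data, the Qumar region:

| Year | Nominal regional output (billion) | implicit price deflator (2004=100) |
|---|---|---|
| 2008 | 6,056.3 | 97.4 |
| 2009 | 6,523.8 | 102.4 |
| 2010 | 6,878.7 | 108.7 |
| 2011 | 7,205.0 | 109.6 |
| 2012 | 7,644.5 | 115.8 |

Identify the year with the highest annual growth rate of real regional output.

2011

2009: real = 6523.8/1.024 = 6370.90; growth vs 2008 (6217.97) = 2.46%.
2010: real = 6878.7/1.087 = 6328.15; growth vs 2009 (6370.90) = -0.67%.
2011: real = 7205.0/1.096 = 6573.91; growth vs 2010 (6328.15) = 3.88%.
2012: real = 7644.5/1.158 = 6601.47; growth vs 2011 (6573.91) = 0.42%.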